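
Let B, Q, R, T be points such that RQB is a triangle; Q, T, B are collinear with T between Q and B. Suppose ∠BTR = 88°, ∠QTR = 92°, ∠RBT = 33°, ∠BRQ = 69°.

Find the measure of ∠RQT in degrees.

∠RQT = 78°

1. ∠QBR = 33°  [T on ray BQ]
2. ∠BQR = 78°  [△RQB]
3. ∠RQT = 78°  [T on ray QB]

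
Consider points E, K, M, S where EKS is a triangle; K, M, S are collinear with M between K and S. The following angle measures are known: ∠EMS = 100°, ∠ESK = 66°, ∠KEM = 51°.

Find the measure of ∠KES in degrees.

∠KES = 65°

1. ∠EMK = 80°  [linear pair at M on KS]
2. ∠EKM = 49°  [△EKM]
3. ∠EKS = 49°  [M on ray KS]
4. ∠KES = 65°  [△EKS]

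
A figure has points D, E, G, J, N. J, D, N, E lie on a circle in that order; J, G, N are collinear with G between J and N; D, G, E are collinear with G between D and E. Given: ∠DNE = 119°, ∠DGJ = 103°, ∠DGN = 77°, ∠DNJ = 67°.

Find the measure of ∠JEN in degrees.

1. ∠DJE = 61°  [cyclic JDNE, opposite ∠J+∠N]
2. ∠EGJ = 77°  [vertical angles at G]
3. ∠DEJ = 67°  [same arc JD]
4. ∠EDJ = 52°  [△JDE]
5. ∠EJN = 36°  [△JGE]
6. ∠ENJ = 52°  [same arc JE]
7. ∠JEN = 92°  [△JNE]

∠JEN = 92°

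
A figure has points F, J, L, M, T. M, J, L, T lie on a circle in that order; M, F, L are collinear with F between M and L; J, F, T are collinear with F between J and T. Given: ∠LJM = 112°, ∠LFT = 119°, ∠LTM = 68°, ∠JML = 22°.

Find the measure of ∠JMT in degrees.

1. ∠JLM = 46°  [△MJL]
2. ∠JFM = 119°  [vertical angles at F]
3. ∠MJT = 39°  [△MFJ]
4. ∠JTM = 46°  [same arc MJ]
5. ∠JMT = 95°  [△MJT]

∠JMT = 95°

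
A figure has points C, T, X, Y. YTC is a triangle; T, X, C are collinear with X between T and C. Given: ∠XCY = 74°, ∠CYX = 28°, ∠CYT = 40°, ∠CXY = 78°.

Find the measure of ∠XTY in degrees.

∠XTY = 66°

1. ∠TCY = 74°  [X on ray CT]
2. ∠CTY = 66°  [△YTC]
3. ∠XTY = 66°  [X on ray TC]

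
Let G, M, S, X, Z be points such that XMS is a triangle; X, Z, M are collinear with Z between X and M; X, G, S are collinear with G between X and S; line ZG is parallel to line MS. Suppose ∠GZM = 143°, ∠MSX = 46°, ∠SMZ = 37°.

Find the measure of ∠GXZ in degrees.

1. ∠GZX = 37°  [linear pair at Z on XM]
2. ∠XGZ = 46°  [ZG∥MS, corresponding at G]
3. ∠GXZ = 97°  [△XZG]

∠GXZ = 97°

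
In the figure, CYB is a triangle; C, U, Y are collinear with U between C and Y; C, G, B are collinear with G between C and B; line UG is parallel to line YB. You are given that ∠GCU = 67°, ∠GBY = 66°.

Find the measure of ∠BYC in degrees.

1. ∠BCY = 67°  [U on CY, G on CB]
2. ∠CBY = 66°  [G on ray BC]
3. ∠BYC = 47°  [△CYB]

∠BYC = 47°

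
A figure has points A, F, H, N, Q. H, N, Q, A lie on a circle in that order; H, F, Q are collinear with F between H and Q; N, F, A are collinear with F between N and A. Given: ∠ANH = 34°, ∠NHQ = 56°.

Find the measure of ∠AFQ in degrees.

∠AFQ = 90°

1. ∠AQH = 34°  [same arc HA]
2. ∠NAQ = 56°  [same arc NQ]
3. ∠AFQ = 90°  [△QFA]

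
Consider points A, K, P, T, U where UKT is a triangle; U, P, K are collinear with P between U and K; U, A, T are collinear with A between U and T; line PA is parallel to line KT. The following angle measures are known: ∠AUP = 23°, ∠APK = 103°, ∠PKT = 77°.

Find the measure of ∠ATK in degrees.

1. ∠KUT = 23°  [P on UK, A on UT]
2. ∠TKU = 77°  [P on ray KU]
3. ∠KTU = 80°  [△UKT]
4. ∠ATK = 80°  [A on ray TU]

∠ATK = 80°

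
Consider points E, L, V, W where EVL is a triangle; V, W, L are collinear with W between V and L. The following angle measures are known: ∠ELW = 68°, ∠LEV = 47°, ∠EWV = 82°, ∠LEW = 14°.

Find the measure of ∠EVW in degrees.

∠EVW = 65°

1. ∠ELV = 68°  [W on ray LV]
2. ∠EVL = 65°  [△EVL]
3. ∠EVW = 65°  [W on ray VL]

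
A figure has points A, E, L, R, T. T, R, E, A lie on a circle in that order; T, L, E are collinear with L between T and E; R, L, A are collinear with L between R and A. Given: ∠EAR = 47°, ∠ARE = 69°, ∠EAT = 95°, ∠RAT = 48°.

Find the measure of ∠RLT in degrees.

∠RLT = 117°

1. ∠ETR = 47°  [same arc RE]
2. ∠ATE = 69°  [same arc EA]
3. ∠AET = 16°  [△TEA]
4. ∠ART = 16°  [same arc TA]
5. ∠RLT = 117°  [△TLR]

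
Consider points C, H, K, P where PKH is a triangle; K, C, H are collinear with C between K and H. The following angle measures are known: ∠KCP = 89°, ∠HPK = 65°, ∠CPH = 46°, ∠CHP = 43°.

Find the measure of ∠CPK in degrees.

∠CPK = 19°

1. ∠KHP = 43°  [C on ray HK]
2. ∠HKP = 72°  [△PKH]
3. ∠CKP = 72°  [C on ray KH]
4. ∠CPK = 19°  [△PKC]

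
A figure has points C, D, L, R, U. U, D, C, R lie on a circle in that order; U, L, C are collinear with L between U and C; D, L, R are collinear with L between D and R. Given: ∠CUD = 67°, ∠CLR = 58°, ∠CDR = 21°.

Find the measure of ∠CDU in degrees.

∠CDU = 76°

1. ∠CRD = 67°  [same arc DC]
2. ∠RCU = 55°  [△CLR]
3. ∠CUR = 21°  [same arc CR]
4. ∠CRU = 104°  [△UCR]
5. ∠CDU = 76°  [cyclic UDCR, opposite ∠D+∠R]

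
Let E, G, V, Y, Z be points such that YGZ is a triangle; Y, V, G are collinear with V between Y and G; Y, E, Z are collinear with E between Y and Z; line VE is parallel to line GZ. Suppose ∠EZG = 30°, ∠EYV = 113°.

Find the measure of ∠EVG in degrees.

∠EVG = 143°

1. ∠GZY = 30°  [E on ray ZY]
2. ∠GYZ = 113°  [V on YG, E on YZ]
3. ∠YGZ = 37°  [△YGZ]
4. ∠EVY = 37°  [VE∥GZ, corresponding at V]
5. ∠EVG = 143°  [linear pair at V on YG]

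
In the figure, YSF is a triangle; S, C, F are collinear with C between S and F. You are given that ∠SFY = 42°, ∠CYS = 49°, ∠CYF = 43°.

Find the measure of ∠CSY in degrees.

∠CSY = 46°

1. ∠CFY = 42°  [C on ray FS]
2. ∠FCY = 95°  [△YCF]
3. ∠SCY = 85°  [linear pair at C on SF]
4. ∠CSY = 46°  [△YSC]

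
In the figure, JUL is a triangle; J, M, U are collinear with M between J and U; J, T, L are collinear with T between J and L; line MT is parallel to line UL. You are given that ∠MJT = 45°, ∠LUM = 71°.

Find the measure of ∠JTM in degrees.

1. ∠LJU = 45°  [M on JU, T on JL]
2. ∠JUL = 71°  [M on ray UJ]
3. ∠JLU = 64°  [△JUL]
4. ∠JTM = 64°  [MT∥UL, corresponding at T]

∠JTM = 64°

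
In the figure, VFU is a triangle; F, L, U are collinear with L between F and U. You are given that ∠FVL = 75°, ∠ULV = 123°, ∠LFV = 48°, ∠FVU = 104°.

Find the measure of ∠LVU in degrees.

1. ∠UFV = 48°  [L on ray FU]
2. ∠FUV = 28°  [△VFU]
3. ∠LUV = 28°  [L on ray UF]
4. ∠LVU = 29°  [△VLU]

∠LVU = 29°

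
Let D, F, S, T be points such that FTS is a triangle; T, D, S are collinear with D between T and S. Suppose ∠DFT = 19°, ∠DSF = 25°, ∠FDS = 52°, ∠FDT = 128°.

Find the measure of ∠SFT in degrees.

∠SFT = 122°

1. ∠DTF = 33°  [△FTD]
2. ∠FST = 25°  [D on ray ST]
3. ∠FTS = 33°  [D on ray TS]
4. ∠SFT = 122°  [△FTS]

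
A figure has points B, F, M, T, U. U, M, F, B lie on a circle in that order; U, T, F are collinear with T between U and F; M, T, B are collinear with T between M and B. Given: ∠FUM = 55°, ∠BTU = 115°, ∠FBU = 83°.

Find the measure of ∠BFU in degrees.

1. ∠FBM = 55°  [same arc MF]
2. ∠BTF = 65°  [linear pair at T on UF]
3. ∠BFU = 60°  [△FTB]

∠BFU = 60°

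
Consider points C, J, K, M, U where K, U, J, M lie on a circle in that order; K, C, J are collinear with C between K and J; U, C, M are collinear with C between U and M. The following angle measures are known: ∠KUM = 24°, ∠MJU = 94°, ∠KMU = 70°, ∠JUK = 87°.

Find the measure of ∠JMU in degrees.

1. ∠KJU = 70°  [same arc KU]
2. ∠JKU = 23°  [△KUJ]
3. ∠JMU = 23°  [same arc UJ]

∠JMU = 23°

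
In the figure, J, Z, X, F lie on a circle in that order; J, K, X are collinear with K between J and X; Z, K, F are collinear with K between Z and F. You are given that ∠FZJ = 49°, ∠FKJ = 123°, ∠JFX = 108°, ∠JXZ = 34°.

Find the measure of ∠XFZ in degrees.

1. ∠FXJ = 49°  [same arc JF]
2. ∠FKX = 57°  [linear pair at K on JX]
3. ∠XFZ = 74°  [△XKF]

∠XFZ = 74°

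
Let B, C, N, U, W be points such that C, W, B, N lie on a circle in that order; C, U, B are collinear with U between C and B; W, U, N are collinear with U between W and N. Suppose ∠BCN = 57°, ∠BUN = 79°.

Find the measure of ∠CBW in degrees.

1. ∠BWN = 57°  [same arc BN]
2. ∠CUW = 79°  [vertical angles at U]
3. ∠BUW = 101°  [linear pair at U on CB]
4. ∠CBW = 22°  [△WUB]

∠CBW = 22°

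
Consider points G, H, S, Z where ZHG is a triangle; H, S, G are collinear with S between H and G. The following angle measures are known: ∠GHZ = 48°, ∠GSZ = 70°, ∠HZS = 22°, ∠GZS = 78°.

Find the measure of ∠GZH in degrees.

1. ∠SGZ = 32°  [△ZSG]
2. ∠HGZ = 32°  [S on ray GH]
3. ∠GZH = 100°  [△ZHG]

∠GZH = 100°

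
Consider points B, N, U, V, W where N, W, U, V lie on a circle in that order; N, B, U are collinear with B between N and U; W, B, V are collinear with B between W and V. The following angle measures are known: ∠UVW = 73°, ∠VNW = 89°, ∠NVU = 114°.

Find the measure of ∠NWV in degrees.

∠NWV = 50°

1. ∠UNW = 73°  [same arc WU]
2. ∠NWU = 66°  [cyclic NWUV, opposite ∠W+∠V]
3. ∠NUW = 41°  [△NWU]
4. ∠NVW = 41°  [same arc NW]
5. ∠NWV = 50°  [△NWV]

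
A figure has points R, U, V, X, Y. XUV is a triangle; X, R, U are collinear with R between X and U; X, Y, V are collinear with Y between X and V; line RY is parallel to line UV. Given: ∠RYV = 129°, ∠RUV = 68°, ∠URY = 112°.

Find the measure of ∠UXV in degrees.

1. ∠RYX = 51°  [linear pair at Y on XV]
2. ∠VUX = 68°  [R on ray UX]
3. ∠UVX = 51°  [RY∥UV, corresponding at Y]
4. ∠UXV = 61°  [△XUV]

∠UXV = 61°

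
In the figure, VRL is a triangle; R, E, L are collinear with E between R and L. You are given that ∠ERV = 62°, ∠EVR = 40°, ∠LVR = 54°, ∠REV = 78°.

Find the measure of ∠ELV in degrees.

1. ∠LRV = 62°  [E on ray RL]
2. ∠RLV = 64°  [△VRL]
3. ∠ELV = 64°  [E on ray LR]

∠ELV = 64°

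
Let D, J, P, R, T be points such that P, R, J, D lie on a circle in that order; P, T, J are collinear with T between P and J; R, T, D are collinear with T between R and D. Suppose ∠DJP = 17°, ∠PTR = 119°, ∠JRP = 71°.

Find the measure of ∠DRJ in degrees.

∠DRJ = 54°

1. ∠DRP = 17°  [same arc PD]
2. ∠JTR = 61°  [linear pair at T on PJ]
3. ∠JPR = 44°  [△PTR]
4. ∠PJR = 65°  [△PRJ]
5. ∠DRJ = 54°  [△RTJ]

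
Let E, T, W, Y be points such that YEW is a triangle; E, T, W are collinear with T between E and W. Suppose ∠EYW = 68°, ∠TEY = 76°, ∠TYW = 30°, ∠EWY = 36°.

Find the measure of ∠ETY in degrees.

∠ETY = 66°

1. ∠TWY = 36°  [T on ray WE]
2. ∠WTY = 114°  [△YTW]
3. ∠ETY = 66°  [linear pair at T on EW]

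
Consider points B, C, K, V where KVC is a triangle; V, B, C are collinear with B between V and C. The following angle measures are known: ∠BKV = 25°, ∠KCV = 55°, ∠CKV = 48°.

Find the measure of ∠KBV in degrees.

1. ∠CVK = 77°  [△KVC]
2. ∠BVK = 77°  [B on ray VC]
3. ∠KBV = 78°  [△KVB]

∠KBV = 78°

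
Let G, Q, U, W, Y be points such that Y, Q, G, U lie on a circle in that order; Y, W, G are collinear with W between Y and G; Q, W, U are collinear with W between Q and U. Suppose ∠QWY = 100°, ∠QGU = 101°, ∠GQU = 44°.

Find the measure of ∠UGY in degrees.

1. ∠GWU = 100°  [vertical angles at W]
2. ∠GUQ = 35°  [△QGU]
3. ∠UGY = 45°  [△GWU]

∠UGY = 45°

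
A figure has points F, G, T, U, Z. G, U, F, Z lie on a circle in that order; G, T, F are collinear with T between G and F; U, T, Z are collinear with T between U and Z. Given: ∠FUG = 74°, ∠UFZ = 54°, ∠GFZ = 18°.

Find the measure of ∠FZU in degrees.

∠FZU = 70°

1. ∠FZG = 106°  [cyclic GUFZ, opposite ∠U+∠Z]
2. ∠FGZ = 56°  [△GFZ]
3. ∠FUZ = 56°  [same arc FZ]
4. ∠FZU = 70°  [△UFZ]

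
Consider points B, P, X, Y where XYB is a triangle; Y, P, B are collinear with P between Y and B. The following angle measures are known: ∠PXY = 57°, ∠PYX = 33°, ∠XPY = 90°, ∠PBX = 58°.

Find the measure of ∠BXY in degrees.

∠BXY = 89°

1. ∠BYX = 33°  [P on ray YB]
2. ∠XBY = 58°  [P on ray BY]
3. ∠BXY = 89°  [△XYB]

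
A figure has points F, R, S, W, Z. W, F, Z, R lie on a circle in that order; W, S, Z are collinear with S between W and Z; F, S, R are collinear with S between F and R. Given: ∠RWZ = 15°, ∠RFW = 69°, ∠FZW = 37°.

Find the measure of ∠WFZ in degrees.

1. ∠RZW = 69°  [same arc WR]
2. ∠WRZ = 96°  [△WZR]
3. ∠WFZ = 84°  [cyclic WFZR, opposite ∠F+∠R]

∠WFZ = 84°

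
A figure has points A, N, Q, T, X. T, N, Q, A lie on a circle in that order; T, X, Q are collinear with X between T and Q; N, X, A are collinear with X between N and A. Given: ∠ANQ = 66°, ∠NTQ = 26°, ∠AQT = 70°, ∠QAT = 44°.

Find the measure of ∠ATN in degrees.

1. ∠NAQ = 26°  [same arc NQ]
2. ∠AQN = 88°  [△NQA]
3. ∠ATN = 92°  [cyclic TNQA, opposite ∠T+∠Q]

∠ATN = 92°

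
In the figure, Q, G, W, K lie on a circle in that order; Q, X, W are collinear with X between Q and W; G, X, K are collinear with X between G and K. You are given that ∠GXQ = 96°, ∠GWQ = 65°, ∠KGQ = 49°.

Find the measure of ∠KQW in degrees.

1. ∠KXW = 96°  [vertical angles at X]
2. ∠GKQ = 65°  [same arc QG]
3. ∠KXQ = 84°  [linear pair at X on QW]
4. ∠KQW = 31°  [△QXK]

∠KQW = 31°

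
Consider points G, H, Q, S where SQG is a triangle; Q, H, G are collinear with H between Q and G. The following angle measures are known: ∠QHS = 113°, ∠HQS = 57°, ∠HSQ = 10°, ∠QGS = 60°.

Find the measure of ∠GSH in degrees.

1. ∠GHS = 67°  [linear pair at H on QG]
2. ∠HGS = 60°  [H on ray GQ]
3. ∠GSH = 53°  [△SHG]

∠GSH = 53°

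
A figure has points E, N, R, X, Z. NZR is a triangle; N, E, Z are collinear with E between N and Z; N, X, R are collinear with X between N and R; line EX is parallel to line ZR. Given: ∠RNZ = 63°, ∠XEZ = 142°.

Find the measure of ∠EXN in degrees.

∠EXN = 79°

1. ∠ENX = 63°  [E on NZ, X on NR]
2. ∠NEX = 38°  [linear pair at E on NZ]
3. ∠EXN = 79°  [△NEX]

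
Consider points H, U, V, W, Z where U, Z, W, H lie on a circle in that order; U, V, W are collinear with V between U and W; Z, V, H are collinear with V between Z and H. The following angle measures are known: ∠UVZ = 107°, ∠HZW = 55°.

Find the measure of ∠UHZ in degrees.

1. ∠HVW = 107°  [vertical angles at V]
2. ∠HUW = 55°  [same arc WH]
3. ∠HVU = 73°  [linear pair at V on UW]
4. ∠UHZ = 52°  [△UVH]

∠UHZ = 52°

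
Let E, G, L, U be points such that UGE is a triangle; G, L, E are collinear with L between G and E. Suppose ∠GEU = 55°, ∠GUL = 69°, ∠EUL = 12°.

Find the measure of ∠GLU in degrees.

∠GLU = 67°

1. ∠LEU = 55°  [L on ray EG]
2. ∠ELU = 113°  [△ULE]
3. ∠GLU = 67°  [linear pair at L on GE]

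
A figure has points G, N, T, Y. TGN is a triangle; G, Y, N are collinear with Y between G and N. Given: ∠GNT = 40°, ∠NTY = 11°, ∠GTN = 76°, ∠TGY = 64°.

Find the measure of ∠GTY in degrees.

1. ∠TNY = 40°  [Y on ray NG]
2. ∠NYT = 129°  [△TYN]
3. ∠GYT = 51°  [linear pair at Y on GN]
4. ∠GTY = 65°  [△TGY]

∠GTY = 65°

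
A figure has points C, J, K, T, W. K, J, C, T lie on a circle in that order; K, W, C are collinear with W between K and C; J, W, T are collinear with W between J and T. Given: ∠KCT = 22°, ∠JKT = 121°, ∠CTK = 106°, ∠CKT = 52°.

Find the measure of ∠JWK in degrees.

1. ∠KJT = 22°  [same arc KT]
2. ∠JTK = 37°  [△KJT]
3. ∠CJK = 74°  [cyclic KJCT, opposite ∠J+∠T]
4. ∠JCK = 37°  [same arc KJ]
5. ∠CKJ = 69°  [△KJC]
6. ∠JWK = 89°  [△KWJ]

∠JWK = 89°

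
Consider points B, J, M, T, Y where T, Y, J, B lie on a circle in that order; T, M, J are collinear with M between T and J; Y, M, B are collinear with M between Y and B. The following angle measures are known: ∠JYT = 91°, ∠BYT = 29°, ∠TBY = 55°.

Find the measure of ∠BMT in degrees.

1. ∠JBT = 89°  [cyclic TYJB, opposite ∠Y+∠B]
2. ∠BJT = 29°  [same arc TB]
3. ∠BTJ = 62°  [△TJB]
4. ∠BMT = 63°  [△TMB]

∠BMT = 63°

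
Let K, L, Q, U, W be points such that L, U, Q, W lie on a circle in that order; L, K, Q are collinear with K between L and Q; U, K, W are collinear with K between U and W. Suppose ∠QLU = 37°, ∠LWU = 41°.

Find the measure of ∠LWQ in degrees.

1. ∠LQU = 41°  [same arc LU]
2. ∠LUQ = 102°  [△LUQ]
3. ∠LWQ = 78°  [cyclic LUQW, opposite ∠U+∠W]

∠LWQ = 78°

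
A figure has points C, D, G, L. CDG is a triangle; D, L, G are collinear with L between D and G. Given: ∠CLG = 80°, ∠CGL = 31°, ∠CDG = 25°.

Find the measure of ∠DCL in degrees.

∠DCL = 55°

1. ∠CLD = 100°  [linear pair at L on DG]
2. ∠CDL = 25°  [L on ray DG]
3. ∠DCL = 55°  [△CDL]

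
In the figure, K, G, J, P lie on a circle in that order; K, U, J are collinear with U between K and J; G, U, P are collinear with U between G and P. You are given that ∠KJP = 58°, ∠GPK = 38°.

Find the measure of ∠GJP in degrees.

∠GJP = 96°

1. ∠KGP = 58°  [same arc KP]
2. ∠GKP = 84°  [△KGP]
3. ∠GJP = 96°  [cyclic KGJP, opposite ∠K+∠J]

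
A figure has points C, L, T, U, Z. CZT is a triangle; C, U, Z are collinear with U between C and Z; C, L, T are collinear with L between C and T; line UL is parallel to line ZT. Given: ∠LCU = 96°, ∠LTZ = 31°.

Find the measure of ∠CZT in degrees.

∠CZT = 53°

1. ∠TCZ = 96°  [U on CZ, L on CT]
2. ∠CTZ = 31°  [L on ray TC]
3. ∠CZT = 53°  [△CZT]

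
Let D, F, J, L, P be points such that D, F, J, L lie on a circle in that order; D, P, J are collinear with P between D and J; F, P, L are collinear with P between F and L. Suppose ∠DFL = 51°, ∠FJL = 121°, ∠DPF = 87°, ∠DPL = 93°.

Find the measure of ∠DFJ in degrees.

1. ∠FDJ = 42°  [△DPF]
2. ∠FDL = 59°  [cyclic DFJL, opposite ∠D+∠J]
3. ∠DLF = 70°  [△DFL]
4. ∠DJF = 70°  [same arc DF]
5. ∠DFJ = 68°  [△DFJ]

∠DFJ = 68°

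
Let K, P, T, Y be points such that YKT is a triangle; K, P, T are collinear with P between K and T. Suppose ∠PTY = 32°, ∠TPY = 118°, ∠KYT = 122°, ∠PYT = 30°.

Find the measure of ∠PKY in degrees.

1. ∠KTY = 32°  [P on ray TK]
2. ∠TKY = 26°  [△YKT]
3. ∠PKY = 26°  [P on ray KT]

∠PKY = 26°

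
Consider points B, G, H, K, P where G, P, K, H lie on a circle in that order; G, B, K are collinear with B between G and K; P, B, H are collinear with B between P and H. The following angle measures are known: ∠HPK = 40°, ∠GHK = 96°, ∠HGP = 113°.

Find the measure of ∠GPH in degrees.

∠GPH = 44°

1. ∠HGK = 40°  [same arc KH]
2. ∠GKH = 44°  [△GKH]
3. ∠GPH = 44°  [same arc GH]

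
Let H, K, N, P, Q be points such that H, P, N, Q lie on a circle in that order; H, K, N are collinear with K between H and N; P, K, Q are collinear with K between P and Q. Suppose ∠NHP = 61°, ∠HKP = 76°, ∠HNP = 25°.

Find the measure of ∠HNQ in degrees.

∠HNQ = 43°

1. ∠NQP = 61°  [same arc PN]
2. ∠NKQ = 76°  [vertical angles at K]
3. ∠HNQ = 43°  [△NKQ]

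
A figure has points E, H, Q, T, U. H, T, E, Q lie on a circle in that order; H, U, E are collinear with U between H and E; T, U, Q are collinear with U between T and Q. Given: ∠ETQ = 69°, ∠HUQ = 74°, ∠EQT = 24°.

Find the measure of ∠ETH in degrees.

∠ETH = 119°

1. ∠EUT = 74°  [vertical angles at U]
2. ∠EHT = 24°  [same arc TE]
3. ∠HET = 37°  [△TUE]
4. ∠ETH = 119°  [△HTE]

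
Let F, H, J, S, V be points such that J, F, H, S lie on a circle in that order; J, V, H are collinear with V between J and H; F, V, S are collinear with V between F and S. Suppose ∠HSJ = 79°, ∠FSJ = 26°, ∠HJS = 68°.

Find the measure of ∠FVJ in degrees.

1. ∠HFJ = 101°  [cyclic JFHS, opposite ∠F+∠S]
2. ∠JHS = 33°  [△JHS]
3. ∠FHJ = 26°  [same arc JF]
4. ∠FJH = 53°  [△JFH]
5. ∠JFS = 33°  [same arc JS]
6. ∠FVJ = 94°  [△JVF]

∠FVJ = 94°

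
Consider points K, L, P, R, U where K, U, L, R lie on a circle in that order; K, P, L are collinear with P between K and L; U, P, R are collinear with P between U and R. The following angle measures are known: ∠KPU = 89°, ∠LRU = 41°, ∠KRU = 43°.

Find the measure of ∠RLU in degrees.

1. ∠LPU = 91°  [linear pair at P on KL]
2. ∠KLU = 43°  [same arc KU]
3. ∠LUR = 46°  [△UPL]
4. ∠RLU = 93°  [△ULR]

∠RLU = 93°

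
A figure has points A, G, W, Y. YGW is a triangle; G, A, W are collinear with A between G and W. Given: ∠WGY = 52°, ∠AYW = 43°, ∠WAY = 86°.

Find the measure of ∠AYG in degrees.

∠AYG = 34°

1. ∠AGY = 52°  [A on ray GW]
2. ∠GAY = 94°  [linear pair at A on GW]
3. ∠AYG = 34°  [△YGA]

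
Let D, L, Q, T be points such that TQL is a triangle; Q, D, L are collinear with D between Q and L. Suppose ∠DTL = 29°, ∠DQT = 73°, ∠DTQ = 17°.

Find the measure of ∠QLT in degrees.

1. ∠QDT = 90°  [△TQD]
2. ∠LDT = 90°  [linear pair at D on QL]
3. ∠DLT = 61°  [△TDL]
4. ∠QLT = 61°  [D on ray LQ]

∠QLT = 61°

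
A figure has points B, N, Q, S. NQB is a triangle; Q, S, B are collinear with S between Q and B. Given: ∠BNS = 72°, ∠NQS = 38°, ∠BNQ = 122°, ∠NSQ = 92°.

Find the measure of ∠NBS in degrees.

1. ∠BQN = 38°  [S on ray QB]
2. ∠NBQ = 20°  [△NQB]
3. ∠NBS = 20°  [S on ray BQ]

∠NBS = 20°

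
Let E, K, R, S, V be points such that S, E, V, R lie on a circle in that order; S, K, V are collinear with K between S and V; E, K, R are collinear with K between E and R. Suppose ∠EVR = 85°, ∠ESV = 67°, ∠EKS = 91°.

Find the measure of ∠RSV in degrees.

∠RSV = 28°

1. ∠ESR = 95°  [cyclic SEVR, opposite ∠S+∠V]
2. ∠RES = 22°  [△SKE]
3. ∠RKV = 91°  [vertical angles at K]
4. ∠ERS = 63°  [△SER]
5. ∠RKS = 89°  [linear pair at K on SV]
6. ∠RSV = 28°  [△SKR]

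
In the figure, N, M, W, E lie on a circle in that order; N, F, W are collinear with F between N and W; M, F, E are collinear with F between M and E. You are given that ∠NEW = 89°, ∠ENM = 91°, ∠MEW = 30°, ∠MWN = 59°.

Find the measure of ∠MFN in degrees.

∠MFN = 120°

1. ∠EWM = 89°  [cyclic NMWE, opposite ∠N+∠W]
2. ∠EMW = 61°  [△MWE]
3. ∠MFW = 60°  [△MFW]
4. ∠MFN = 120°  [linear pair at F on NW]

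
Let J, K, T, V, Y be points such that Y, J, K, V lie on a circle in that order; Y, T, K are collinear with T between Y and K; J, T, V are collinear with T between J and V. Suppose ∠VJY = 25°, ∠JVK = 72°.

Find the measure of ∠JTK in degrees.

1. ∠JYK = 72°  [same arc JK]
2. ∠JTY = 83°  [△YTJ]
3. ∠JTK = 97°  [linear pair at T on YK]

∠JTK = 97°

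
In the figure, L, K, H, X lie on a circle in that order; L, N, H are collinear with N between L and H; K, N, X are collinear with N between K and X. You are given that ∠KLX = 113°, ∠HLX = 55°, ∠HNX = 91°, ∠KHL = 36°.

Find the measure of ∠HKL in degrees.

1. ∠KHX = 67°  [cyclic LKHX, opposite ∠L+∠H]
2. ∠HKX = 55°  [same arc HX]
3. ∠HXK = 58°  [△KHX]
4. ∠HLK = 58°  [same arc KH]
5. ∠HKL = 86°  [△LKH]

∠HKL = 86°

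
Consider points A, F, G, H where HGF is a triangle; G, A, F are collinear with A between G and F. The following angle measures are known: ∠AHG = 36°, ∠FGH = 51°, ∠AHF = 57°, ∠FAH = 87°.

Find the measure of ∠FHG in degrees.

∠FHG = 93°

1. ∠AFH = 36°  [△HAF]
2. ∠GFH = 36°  [A on ray FG]
3. ∠FHG = 93°  [△HGF]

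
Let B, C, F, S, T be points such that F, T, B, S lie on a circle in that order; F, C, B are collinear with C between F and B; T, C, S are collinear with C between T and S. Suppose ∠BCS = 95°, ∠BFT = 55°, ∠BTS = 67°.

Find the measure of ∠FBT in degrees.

1. ∠FCT = 95°  [vertical angles at C]
2. ∠BCT = 85°  [linear pair at C on FB]
3. ∠FBT = 28°  [△TCB]

∠FBT = 28°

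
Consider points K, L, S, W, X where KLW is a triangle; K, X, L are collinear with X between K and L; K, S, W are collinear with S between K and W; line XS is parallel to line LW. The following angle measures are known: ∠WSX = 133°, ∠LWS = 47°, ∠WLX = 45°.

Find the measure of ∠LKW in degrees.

1. ∠KWL = 47°  [S on ray WK]
2. ∠KLW = 45°  [X on ray LK]
3. ∠LKW = 88°  [△KLW]

∠LKW = 88°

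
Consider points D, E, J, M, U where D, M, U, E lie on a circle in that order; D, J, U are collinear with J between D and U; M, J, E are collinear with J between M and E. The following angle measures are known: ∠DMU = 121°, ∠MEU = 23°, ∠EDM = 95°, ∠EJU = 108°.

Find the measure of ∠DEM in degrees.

1. ∠DEU = 59°  [cyclic DMUE, opposite ∠M+∠E]
2. ∠DUE = 49°  [△UJE]
3. ∠DJE = 72°  [linear pair at J on DU]
4. ∠EDU = 72°  [△DUE]
5. ∠DEM = 36°  [△DJE]

∠DEM = 36°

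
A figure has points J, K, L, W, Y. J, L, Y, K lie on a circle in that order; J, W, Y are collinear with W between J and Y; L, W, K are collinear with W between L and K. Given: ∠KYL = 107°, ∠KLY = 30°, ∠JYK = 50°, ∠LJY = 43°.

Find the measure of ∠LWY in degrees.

1. ∠JLK = 50°  [same arc JK]
2. ∠JWL = 87°  [△JWL]
3. ∠LWY = 93°  [linear pair at W on JY]

∠LWY = 93°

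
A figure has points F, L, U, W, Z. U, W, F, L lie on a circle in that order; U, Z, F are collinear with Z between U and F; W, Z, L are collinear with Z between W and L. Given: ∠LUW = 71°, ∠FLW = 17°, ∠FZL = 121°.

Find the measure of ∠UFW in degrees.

∠UFW = 67°

1. ∠LFW = 109°  [cyclic UWFL, opposite ∠U+∠F]
2. ∠FWL = 54°  [△WFL]
3. ∠UZW = 121°  [vertical angles at Z]
4. ∠FZW = 59°  [linear pair at Z on UF]
5. ∠UFW = 67°  [△WZF]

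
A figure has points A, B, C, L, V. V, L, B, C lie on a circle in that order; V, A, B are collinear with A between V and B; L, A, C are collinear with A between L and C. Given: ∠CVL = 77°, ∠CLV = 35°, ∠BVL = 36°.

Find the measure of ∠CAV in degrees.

∠CAV = 71°

1. ∠CBV = 35°  [same arc VC]
2. ∠BCL = 36°  [same arc LB]
3. ∠BAC = 109°  [△BAC]
4. ∠CAV = 71°  [linear pair at A on VB]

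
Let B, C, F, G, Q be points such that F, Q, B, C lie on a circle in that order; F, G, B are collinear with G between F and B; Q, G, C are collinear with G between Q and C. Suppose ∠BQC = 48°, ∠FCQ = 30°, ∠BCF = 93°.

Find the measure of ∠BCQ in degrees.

∠BCQ = 63°

1. ∠BFC = 48°  [same arc BC]
2. ∠CGF = 102°  [△FGC]
3. ∠CBF = 39°  [△FBC]
4. ∠BGC = 78°  [linear pair at G on FB]
5. ∠BCQ = 63°  [△BGC]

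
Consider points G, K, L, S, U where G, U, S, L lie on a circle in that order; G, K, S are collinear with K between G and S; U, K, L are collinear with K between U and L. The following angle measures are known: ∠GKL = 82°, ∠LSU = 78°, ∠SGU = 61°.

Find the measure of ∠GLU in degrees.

∠GLU = 57°

1. ∠SKU = 82°  [vertical angles at K]
2. ∠LGU = 102°  [cyclic GUSL, opposite ∠G+∠S]
3. ∠GKU = 98°  [linear pair at K on GS]
4. ∠GUL = 21°  [△GKU]
5. ∠GLU = 57°  [△GUL]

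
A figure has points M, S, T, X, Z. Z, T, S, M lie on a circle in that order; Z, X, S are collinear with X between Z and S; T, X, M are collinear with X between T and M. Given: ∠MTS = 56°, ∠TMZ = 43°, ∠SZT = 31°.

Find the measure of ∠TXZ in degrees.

∠TXZ = 99°

1. ∠TSZ = 43°  [same arc ZT]
2. ∠SXT = 81°  [△TXS]
3. ∠TXZ = 99°  [linear pair at X on ZS]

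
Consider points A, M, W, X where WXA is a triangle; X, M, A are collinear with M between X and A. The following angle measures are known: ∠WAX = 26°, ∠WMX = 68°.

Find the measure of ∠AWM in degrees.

∠AWM = 42°

1. ∠MAW = 26°  [M on ray AX]
2. ∠AMW = 112°  [linear pair at M on XA]
3. ∠AWM = 42°  [△WMA]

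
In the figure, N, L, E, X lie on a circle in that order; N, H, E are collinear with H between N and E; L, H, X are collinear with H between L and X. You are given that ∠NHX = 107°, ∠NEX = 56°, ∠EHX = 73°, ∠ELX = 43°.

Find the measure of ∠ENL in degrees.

1. ∠NLX = 56°  [same arc NX]
2. ∠LHN = 73°  [vertical angles at H]
3. ∠ENL = 51°  [△NHL]

∠ENL = 51°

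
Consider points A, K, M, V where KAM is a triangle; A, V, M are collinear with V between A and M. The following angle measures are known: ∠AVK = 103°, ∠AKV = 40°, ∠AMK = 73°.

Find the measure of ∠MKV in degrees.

1. ∠KVM = 77°  [linear pair at V on AM]
2. ∠KMV = 73°  [V on ray MA]
3. ∠MKV = 30°  [△KVM]

∠MKV = 30°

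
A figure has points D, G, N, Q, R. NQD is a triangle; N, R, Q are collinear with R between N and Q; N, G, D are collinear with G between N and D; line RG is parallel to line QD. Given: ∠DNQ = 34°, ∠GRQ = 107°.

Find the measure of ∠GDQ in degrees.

1. ∠GNR = 34°  [R on NQ, G on ND]
2. ∠GRN = 73°  [linear pair at R on NQ]
3. ∠NGR = 73°  [△NRG]
4. ∠DGR = 107°  [linear pair at G on ND]
5. ∠GDQ = 73°  [RG∥QD, co-interior at D–G]

∠GDQ = 73°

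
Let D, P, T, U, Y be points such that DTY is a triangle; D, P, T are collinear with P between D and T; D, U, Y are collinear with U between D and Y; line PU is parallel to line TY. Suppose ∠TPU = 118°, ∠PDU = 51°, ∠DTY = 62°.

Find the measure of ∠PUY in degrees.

∠PUY = 113°

1. ∠DPU = 62°  [linear pair at P on DT]
2. ∠DUP = 67°  [△DPU]
3. ∠PUY = 113°  [linear pair at U on DY]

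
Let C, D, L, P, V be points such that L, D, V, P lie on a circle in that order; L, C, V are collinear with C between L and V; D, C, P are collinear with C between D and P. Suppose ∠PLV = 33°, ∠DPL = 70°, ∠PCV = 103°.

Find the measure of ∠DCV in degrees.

1. ∠PDV = 33°  [same arc VP]
2. ∠DVL = 70°  [same arc LD]
3. ∠DCV = 77°  [△DCV]

∠DCV = 77°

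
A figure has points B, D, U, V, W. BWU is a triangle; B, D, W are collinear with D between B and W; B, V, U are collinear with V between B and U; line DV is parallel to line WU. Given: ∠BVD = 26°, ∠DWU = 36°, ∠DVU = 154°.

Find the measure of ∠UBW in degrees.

∠UBW = 118°

1. ∠BUW = 26°  [DV∥WU, corresponding at V]
2. ∠BWU = 36°  [D on ray WB]
3. ∠UBW = 118°  [△BWU]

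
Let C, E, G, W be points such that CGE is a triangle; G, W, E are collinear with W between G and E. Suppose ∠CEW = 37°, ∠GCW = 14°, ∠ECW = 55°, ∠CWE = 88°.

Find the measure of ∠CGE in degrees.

∠CGE = 74°

1. ∠CWG = 92°  [linear pair at W on GE]
2. ∠CGW = 74°  [△CGW]
3. ∠CGE = 74°  [W on ray GE]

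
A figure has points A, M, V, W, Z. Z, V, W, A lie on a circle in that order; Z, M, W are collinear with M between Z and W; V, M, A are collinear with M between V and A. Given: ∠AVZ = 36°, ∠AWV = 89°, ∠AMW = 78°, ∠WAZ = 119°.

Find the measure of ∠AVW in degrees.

1. ∠AWZ = 36°  [same arc ZA]
2. ∠VAW = 66°  [△WMA]
3. ∠AVW = 25°  [△VWA]

∠AVW = 25°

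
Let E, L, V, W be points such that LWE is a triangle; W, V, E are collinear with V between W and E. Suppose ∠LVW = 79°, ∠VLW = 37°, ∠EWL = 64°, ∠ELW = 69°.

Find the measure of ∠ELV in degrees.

1. ∠EVL = 101°  [linear pair at V on WE]
2. ∠LEW = 47°  [△LWE]
3. ∠LEV = 47°  [V on ray EW]
4. ∠ELV = 32°  [△LVE]

∠ELV = 32°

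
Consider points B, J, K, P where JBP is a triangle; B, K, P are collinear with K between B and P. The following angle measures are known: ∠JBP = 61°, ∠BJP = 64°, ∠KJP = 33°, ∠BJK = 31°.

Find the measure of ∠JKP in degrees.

1. ∠JBK = 61°  [K on ray BP]
2. ∠BKJ = 88°  [△JBK]
3. ∠JKP = 92°  [linear pair at K on BP]

∠JKP = 92°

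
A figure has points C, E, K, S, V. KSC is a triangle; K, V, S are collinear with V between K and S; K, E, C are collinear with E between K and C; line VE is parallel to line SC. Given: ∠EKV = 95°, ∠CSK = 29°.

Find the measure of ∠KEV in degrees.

1. ∠CKS = 95°  [V on KS, E on KC]
2. ∠KCS = 56°  [△KSC]
3. ∠KEV = 56°  [VE∥SC, corresponding at E]

∠KEV = 56°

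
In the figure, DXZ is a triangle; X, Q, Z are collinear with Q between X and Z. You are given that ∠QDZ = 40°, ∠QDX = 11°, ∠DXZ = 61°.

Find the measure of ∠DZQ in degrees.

1. ∠DXQ = 61°  [Q on ray XZ]
2. ∠DQX = 108°  [△DXQ]
3. ∠DQZ = 72°  [linear pair at Q on XZ]
4. ∠DZQ = 68°  [△DQZ]

∠DZQ = 68°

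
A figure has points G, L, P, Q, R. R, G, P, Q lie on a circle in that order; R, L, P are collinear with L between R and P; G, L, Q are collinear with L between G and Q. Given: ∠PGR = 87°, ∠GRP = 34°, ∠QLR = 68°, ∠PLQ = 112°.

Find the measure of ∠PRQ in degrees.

∠PRQ = 53°

1. ∠PQR = 93°  [cyclic RGPQ, opposite ∠G+∠Q]
2. ∠GQP = 34°  [same arc GP]
3. ∠QPR = 34°  [△PLQ]
4. ∠PRQ = 53°  [△RPQ]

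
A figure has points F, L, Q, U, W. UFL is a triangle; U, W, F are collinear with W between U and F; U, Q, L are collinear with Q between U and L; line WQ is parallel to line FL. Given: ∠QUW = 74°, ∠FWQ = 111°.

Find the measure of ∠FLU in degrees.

∠FLU = 37°

1. ∠QWU = 69°  [linear pair at W on UF]
2. ∠UQW = 37°  [△UWQ]
3. ∠FLU = 37°  [WQ∥FL, corresponding at Q]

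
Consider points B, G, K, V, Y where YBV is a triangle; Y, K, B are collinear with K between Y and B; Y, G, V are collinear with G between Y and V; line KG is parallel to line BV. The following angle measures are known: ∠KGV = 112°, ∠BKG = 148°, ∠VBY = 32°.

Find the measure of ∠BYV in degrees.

1. ∠KGY = 68°  [linear pair at G on YV]
2. ∠GKY = 32°  [linear pair at K on YB]
3. ∠GYK = 80°  [△YKG]
4. ∠BYV = 80°  [K on YB, G on YV]

∠BYV = 80°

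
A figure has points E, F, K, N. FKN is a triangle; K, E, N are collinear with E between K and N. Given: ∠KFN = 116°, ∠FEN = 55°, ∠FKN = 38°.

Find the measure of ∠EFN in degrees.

1. ∠FNK = 26°  [△FKN]
2. ∠ENF = 26°  [E on ray NK]
3. ∠EFN = 99°  [△FEN]

∠EFN = 99°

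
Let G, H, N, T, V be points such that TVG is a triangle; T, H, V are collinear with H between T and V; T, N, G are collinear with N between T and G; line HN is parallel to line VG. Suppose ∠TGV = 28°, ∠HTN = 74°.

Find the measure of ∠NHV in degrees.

∠NHV = 102°

1. ∠HNT = 28°  [HN∥VG, corresponding at N]
2. ∠NHT = 78°  [△THN]
3. ∠NHV = 102°  [linear pair at H on TV]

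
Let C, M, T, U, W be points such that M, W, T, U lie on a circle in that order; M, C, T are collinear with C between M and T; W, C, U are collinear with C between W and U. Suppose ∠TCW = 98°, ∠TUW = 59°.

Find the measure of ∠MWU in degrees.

∠MWU = 39°

1. ∠MCW = 82°  [linear pair at C on MT]
2. ∠TMW = 59°  [same arc WT]
3. ∠MWU = 39°  [△MCW]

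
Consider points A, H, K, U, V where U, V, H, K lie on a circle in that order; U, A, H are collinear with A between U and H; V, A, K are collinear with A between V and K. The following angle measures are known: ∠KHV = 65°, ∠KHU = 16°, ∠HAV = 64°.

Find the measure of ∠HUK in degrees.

1. ∠KUV = 115°  [cyclic UVHK, opposite ∠U+∠H]
2. ∠KVU = 16°  [same arc UK]
3. ∠KAU = 64°  [vertical angles at A]
4. ∠UKV = 49°  [△UVK]
5. ∠HUK = 67°  [△UAK]

∠HUK = 67°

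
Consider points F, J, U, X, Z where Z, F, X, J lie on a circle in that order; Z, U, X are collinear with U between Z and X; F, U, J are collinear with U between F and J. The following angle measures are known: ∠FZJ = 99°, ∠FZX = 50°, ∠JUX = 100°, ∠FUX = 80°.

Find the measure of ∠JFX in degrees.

∠JFX = 49°

1. ∠FXJ = 81°  [cyclic ZFXJ, opposite ∠Z+∠X]
2. ∠FJX = 50°  [same arc FX]
3. ∠JFX = 49°  [△FXJ]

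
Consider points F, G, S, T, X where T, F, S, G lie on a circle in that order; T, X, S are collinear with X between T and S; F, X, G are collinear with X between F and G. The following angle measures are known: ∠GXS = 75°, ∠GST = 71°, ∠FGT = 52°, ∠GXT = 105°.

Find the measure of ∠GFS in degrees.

∠GFS = 23°

1. ∠FST = 52°  [same arc TF]
2. ∠FXS = 105°  [vertical angles at X]
3. ∠GFS = 23°  [△FXS]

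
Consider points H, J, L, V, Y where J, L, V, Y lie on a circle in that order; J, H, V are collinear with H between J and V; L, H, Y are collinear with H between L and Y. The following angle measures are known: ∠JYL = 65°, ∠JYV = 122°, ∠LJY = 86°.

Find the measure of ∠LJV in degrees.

∠LJV = 57°

1. ∠JVL = 65°  [same arc JL]
2. ∠JLV = 58°  [cyclic JLVY, opposite ∠L+∠Y]
3. ∠LJV = 57°  [△JLV]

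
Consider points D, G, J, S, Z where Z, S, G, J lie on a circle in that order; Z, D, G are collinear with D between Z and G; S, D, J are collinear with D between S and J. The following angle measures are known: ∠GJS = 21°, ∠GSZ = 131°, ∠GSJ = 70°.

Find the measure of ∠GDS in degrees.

1. ∠GZS = 21°  [same arc SG]
2. ∠SGZ = 28°  [△ZSG]
3. ∠GDS = 82°  [△SDG]

∠GDS = 82°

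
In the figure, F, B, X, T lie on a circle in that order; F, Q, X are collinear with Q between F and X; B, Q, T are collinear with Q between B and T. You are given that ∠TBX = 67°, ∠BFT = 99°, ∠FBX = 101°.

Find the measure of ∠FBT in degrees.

1. ∠TFX = 67°  [same arc XT]
2. ∠FTX = 79°  [cyclic FBXT, opposite ∠B+∠T]
3. ∠FXT = 34°  [△FXT]
4. ∠FBT = 34°  [same arc FT]

∠FBT = 34°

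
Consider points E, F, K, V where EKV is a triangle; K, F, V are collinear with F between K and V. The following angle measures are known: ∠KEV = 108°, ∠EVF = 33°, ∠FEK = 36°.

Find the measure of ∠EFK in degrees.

1. ∠EVK = 33°  [F on ray VK]
2. ∠EKV = 39°  [△EKV]
3. ∠EKF = 39°  [F on ray KV]
4. ∠EFK = 105°  [△EKF]

∠EFK = 105°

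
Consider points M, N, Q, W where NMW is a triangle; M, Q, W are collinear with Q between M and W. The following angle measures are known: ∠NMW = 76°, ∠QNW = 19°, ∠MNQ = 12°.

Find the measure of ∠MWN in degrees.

1. ∠NMQ = 76°  [Q on ray MW]
2. ∠MQN = 92°  [△NMQ]
3. ∠NQW = 88°  [linear pair at Q on MW]
4. ∠NWQ = 73°  [△NQW]
5. ∠MWN = 73°  [Q on ray WM]

∠MWN = 73°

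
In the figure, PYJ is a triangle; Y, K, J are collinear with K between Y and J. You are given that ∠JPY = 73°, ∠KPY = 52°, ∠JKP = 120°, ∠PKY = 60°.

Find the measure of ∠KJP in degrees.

1. ∠KYP = 68°  [△PYK]
2. ∠JYP = 68°  [K on ray YJ]
3. ∠PJY = 39°  [△PYJ]
4. ∠KJP = 39°  [K on ray JY]

∠KJP = 39°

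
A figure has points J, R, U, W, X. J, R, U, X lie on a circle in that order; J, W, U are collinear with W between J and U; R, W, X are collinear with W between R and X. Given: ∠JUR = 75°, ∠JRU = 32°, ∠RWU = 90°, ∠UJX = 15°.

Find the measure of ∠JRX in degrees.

1. ∠RJU = 73°  [△JRU]
2. ∠JWR = 90°  [linear pair at W on JU]
3. ∠JRX = 17°  [△JWR]

∠JRX = 17°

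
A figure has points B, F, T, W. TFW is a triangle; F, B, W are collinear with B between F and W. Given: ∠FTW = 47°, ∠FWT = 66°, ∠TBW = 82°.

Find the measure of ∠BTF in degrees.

1. ∠TFW = 67°  [△TFW]
2. ∠FBT = 98°  [linear pair at B on FW]
3. ∠BFT = 67°  [B on ray FW]
4. ∠BTF = 15°  [△TFB]

∠BTF = 15°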